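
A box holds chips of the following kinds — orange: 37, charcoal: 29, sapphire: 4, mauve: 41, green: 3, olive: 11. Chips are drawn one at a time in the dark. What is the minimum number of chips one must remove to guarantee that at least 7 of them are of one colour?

32

An adversary could hand out at most 6 chips per colour (sapphire, green run out sooner): 6 + 6 + 4 + 6 + 3 + 6 = 31 chips and still no colour has 7.
One more chip lands in a colour already at 6, so 32 draws are enough and 31 are not.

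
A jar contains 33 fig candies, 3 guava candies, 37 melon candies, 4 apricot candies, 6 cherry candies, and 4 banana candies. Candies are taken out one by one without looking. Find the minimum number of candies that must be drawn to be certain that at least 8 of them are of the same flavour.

32

An adversary could hand out at most 7 candies per flavour (4 flavours run out sooner): 7 + 3 + 7 + 4 + 6 + 4 = 31 candies and still no flavour has 8.
By the pigeonhole principle, one more candy lands in a flavour already at 7, so 32 draws are enough and 31 are not.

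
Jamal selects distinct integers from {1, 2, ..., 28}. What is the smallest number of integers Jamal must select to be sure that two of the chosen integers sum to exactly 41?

A set avoiding the sum 41 can contain at most one of each pair {x, 41−x}, plus the 12 elements whose complement lies outside the range.
The integers 1, …, 20 (20 of them) are such a set: any two sum to at least 1+2 = 3 and at most 19+20 = 39 < 41.
Pigeonhole: any 21st integer completes one of the 8 pairs, so 21 choices force a sum of 41.

21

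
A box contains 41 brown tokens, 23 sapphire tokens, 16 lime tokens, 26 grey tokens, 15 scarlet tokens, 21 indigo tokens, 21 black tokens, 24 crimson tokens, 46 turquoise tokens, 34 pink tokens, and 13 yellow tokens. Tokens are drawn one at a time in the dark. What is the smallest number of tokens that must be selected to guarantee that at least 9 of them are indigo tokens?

In the worst case for collecting indigo tokens, every non-indigo token comes out first.
There are 41 + 23 + 16 + 26 + 15 + 21 + 24 + 46 + 34 + 13 = 259 non-indigo tokens altogether.
After those, each further token must be indigo, so 259 + 9 = 268 draws guarantee 9 indigo tokens.

268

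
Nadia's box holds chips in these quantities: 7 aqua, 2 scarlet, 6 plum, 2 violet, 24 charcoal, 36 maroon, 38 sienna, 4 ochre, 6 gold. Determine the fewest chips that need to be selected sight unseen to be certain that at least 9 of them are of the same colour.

Put each drawn chip into a box by colour. The largest draw with every box below 9 takes min(count, 8) from each colour; colours with fewer than 8 contribute all they have.
Σ min(cᵢ, 8) = 7 + 2 + 6 + 2 + 8 + 8 + 8 + 4 + 6 = 51.
Draw number 51 + 1 = 52 must push one box to 9.

52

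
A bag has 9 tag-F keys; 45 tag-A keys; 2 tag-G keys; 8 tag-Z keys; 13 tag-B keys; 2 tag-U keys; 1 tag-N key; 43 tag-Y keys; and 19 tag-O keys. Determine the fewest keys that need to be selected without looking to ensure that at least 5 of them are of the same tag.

An adversary could hand out at most 4 keys per tag (tag-G, tag-U, tag-N run out sooner): 4 + 4 + 2 + 4 + 4 + 2 + 1 + 4 + 4 = 29 keys and still no tag has 5.
By the pigeonhole principle, one more key lands in a tag already at 4, so 30 draws are enough and 29 are not.

30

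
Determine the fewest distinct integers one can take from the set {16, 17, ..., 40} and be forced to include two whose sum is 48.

18

A set avoiding the sum 48 can contain at most one of each pair {x, 48−x}, plus the 9 elements whose complement lies outside the range or equal to its own complement.
The integers 24, …, 40 (17 of them) are such a set: any two sum to at least 24+25 = 49 > 48.
By pigeonhole, any 18th integer completes one of the 8 pairs, so 18 choices force a sum of 48.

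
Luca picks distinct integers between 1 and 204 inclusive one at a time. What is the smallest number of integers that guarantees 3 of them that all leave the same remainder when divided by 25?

51

The 25 residue classes mod 25 are the pigeonholes.
With 50 integers one could put 2 in each residue class and have no class reach 3.
The 51st integer pushes some class to 3, so 25·2 + 1 = 51.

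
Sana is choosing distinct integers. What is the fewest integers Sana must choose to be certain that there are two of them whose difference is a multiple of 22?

Integers whose pairwise differences are multiples of 22 are exactly those sharing a remainder mod 22. Pigeonhole: the 22 residue classes mod 22 are the pigeonholes.
With 22 integers one could put 1 in each residue class and have no class reach 2.
The 23rd integer pushes some class to 2, so 22·1 + 1 = 23.

23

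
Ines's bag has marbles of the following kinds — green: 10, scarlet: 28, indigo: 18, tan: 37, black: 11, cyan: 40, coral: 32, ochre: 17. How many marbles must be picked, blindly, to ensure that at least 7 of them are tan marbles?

163

In the worst case for collecting tan marbles, every non-tan marble comes out first.
There are 10 + 28 + 18 + 11 + 40 + 32 + 17 = 156 non-tan marbles altogether.
After those, each further marble must be tan, so 156 + 7 = 163 draws guarantee 7 tan marbles.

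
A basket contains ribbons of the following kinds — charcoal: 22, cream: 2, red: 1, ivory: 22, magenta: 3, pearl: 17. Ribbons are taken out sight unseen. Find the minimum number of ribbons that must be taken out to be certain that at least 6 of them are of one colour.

22

By pigeonhole, put each drawn ribbon into a box by colour. The largest draw with every box below 6 takes min(count, 5) from each colour; colours with fewer than 5 contribute all they have.
Σ min(cᵢ, 5) = 5 + 2 + 1 + 5 + 3 + 5 = 21.
Draw number 21 + 1 = 22 must push one box to 6.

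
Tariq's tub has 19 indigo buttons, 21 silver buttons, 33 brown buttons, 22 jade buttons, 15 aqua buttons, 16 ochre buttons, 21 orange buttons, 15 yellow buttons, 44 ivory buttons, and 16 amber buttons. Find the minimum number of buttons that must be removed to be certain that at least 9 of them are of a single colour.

By pigeonhole, put each drawn button into a box by colour. The largest draw with every box below 9 takes min(count, 8) from each colour.
Σ min(cᵢ, 8) = 8 + 8 + 8 + 8 + 8 + 8 + 8 + 8 + 8 + 8 = 80.
Draw number 80 + 1 = 81 must push one box to 9.

81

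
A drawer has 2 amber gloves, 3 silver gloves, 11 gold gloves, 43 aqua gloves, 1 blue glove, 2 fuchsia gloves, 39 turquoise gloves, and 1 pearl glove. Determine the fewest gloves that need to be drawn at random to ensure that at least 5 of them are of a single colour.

22

Put each drawn glove into a box by colour. The largest draw with every box below 5 takes min(count, 4) from each colour; colours with fewer than 4 contribute all they have.
Σ min(cᵢ, 4) = 2 + 3 + 4 + 4 + 1 + 2 + 4 + 1 = 21.
Draw number 21 + 1 = 22 must push one box to 5.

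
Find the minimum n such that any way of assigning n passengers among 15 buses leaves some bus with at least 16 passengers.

226

With 225 passengers one could put exactly 15 in each of the 15 buses, and no bus would reach 16.
One more passenger must land in a bus that already has 15, giving it 16.
So 15 × 15 + 1 = 226 passengers are required.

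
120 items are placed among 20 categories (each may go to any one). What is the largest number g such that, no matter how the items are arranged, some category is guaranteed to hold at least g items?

The 20 categories are the holes and the 120 items are the pigeons.
If every category held at most 5 items, the total would be at most 20 × 5 = 100, which is less than 120.
So some category holds at least ⌈120/20⌉ = 6 items.

6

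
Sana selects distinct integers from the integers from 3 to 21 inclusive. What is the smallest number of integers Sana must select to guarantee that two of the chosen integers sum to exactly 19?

A set avoiding the sum 19 can contain at most one of each pair {x, 19−x}, plus the 5 elements whose complement lies outside the range.
The integers 10, …, 21 (12 of them) are such a set: any two sum to at least 10+11 = 21 > 19.
Any 13th integer completes one of the 7 pairs, so 13 choices force a sum of 19.

13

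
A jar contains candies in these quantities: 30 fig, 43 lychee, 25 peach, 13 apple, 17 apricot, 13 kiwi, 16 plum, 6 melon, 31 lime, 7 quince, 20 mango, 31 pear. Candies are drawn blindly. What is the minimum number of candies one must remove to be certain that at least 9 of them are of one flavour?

The 12 flavours are the holes; the candies drawn are the pigeons.
To avoid 9 of any one flavour, the worst case takes at most 8 of each flavour, or every candy of a flavour that has fewer than 8.
That gives 8 + 8 + 8 + 8 + 8 + 8 + 8 + 6 + 8 + 7 + 8 + 8 = 93 candies with no flavour reaching 9.
The next candy forces some flavour to 9, so 93 + 1 = 94.

94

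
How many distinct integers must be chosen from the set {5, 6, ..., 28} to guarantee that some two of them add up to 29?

15

Two chosen integers sum to 29 exactly when both halves of some pair {x, 29−x} with 5 ≤ x ≤ 29−x ≤ 24 are chosen — 10 such pairs.
The remaining 4 elements (those with no distinct partner in range) can never complete a 29-sum, so the worst case takes all of them and one from each pair: 4 + 10 = 14.
Pigeonhole: the 15th integer has to be the second member of some pair, so 14 + 1 = 15.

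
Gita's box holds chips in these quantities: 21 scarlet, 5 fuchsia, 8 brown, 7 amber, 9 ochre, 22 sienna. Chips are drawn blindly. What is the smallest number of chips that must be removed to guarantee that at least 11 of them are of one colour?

An adversary could hand out at most 10 chips per colour (4 colours run out sooner): 10 + 5 + 8 + 7 + 9 + 10 = 49 chips and still no colour has 11.
Pigeonhole: one more chip lands in a colour already at 10, so 50 draws are enough and 49 are not.

50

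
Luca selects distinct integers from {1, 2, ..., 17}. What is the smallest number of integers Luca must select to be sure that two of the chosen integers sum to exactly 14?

12

Group the elements by complementary pair {x, 14−x}: {1,13}, {2,12}, {3,11}, …, giving 6 two-element pairs, the single value 7 (it cannot pair with itself since the integers are distinct), and 4 integers whose partner 14−x falls outside [1,17].
By pigeonhole, treating each of those 11 groups as a pigeonhole, one can pick one integer per group — 11 integers — with no two summing to 14.
The 12th integer lands in an occupied pair, forcing a sum of 14.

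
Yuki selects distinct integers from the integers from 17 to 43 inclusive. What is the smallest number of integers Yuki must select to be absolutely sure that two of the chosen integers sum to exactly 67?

Group the elements by complementary pair {x, 67−x}: {24,43}, {25,42}, {26,41}, …, giving 10 two-element pairs and 7 integers whose partner 67−x falls outside [17,43].
Pigeonhole: treating each of those 17 groups as a pigeonhole, one can pick one integer per group — 17 integers — with no two summing to 67.
The 18th integer lands in an occupied pair, forcing a sum of 67.

18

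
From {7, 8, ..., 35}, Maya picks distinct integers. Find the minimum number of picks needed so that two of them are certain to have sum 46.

18

A set avoiding the sum 46 can contain at most one of each pair {x, 46−x}, plus the 5 elements whose complement lies outside the range or equal to its own complement.
The integers 7, …, 23 (17 of them) are such a set: any two sum to at least 7+8 = 15 and at most 22+23 = 45 < 46.
By pigeonhole, any 18th integer completes one of the 12 pairs, so 18 choices force a sum of 46.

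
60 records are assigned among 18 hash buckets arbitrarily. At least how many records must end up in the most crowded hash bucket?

The 18 hash buckets are the holes and the 60 records are the pigeons.
If every hash bucket held at most 3 records, the total would be at most 18 × 3 = 54, which is less than 60.
So some hash bucket holds at least ⌈60/18⌉ = 4 records.

4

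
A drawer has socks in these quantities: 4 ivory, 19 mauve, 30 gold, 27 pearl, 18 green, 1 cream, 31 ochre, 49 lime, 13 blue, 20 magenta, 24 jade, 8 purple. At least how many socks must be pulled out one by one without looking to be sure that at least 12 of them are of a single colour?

113

By the pigeonhole principle, the 12 colours are the holes; the socks drawn are the pigeons.
To avoid 12 of any one colour, the worst case takes at most 11 of each colour, or every sock of a colour that has fewer than 11.
That gives 4 + 11 + 11 + 11 + 11 + 1 + 11 + 11 + 11 + 11 + 11 + 8 = 112 socks with no colour reaching 12.
The next sock forces some colour to 12, so 112 + 1 = 113.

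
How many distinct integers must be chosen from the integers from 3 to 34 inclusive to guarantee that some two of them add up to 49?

23

Group the elements by complementary pair {x, 49−x}: {15,34}, {16,33}, {17,32}, …, giving 10 two-element pairs and 12 integers whose partner 49−x falls outside [3,34].
Pigeonhole: treating each of those 22 groups as a pigeonhole, one can pick one integer per group — 22 integers — with no two summing to 49.
The 23rd integer lands in an occupied pair, forcing a sum of 49.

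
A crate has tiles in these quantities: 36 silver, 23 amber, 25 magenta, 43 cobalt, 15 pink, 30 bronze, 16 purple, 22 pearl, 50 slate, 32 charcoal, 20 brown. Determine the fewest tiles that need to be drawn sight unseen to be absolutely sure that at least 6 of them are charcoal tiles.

286

In the worst case for collecting charcoal tiles, every non-charcoal tile comes out first.
There are 36 + 23 + 25 + 43 + 15 + 30 + 16 + 22 + 50 + 20 = 280 non-charcoal tiles altogether.
After those, each further tile must be charcoal, so 280 + 6 = 286 draws guarantee 6 charcoal tiles.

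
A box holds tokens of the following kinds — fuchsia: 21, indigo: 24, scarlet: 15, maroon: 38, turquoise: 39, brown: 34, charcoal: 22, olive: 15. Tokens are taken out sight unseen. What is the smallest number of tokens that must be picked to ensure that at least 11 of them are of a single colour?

81

By the pigeonhole principle, put each drawn token into a box by colour. The largest draw with every box below 11 takes min(count, 10) from each colour.
Σ min(cᵢ, 10) = 10 + 10 + 10 + 10 + 10 + 10 + 10 + 10 = 80.
Draw number 80 + 1 = 81 must push one box to 11.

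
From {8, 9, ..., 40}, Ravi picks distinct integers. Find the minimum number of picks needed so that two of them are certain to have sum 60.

24

Group the elements by complementary pair {x, 60−x}: {20,40}, {21,39}, {22,38}, …, giving 10 two-element pairs, the single value 30 (it cannot pair with itself since the integers are distinct), and 12 integers whose partner 60−x falls outside [8,40].
Treating each of those 23 groups as a pigeonhole, one can pick one integer per group — 23 integers — with no two summing to 60.
The 24th integer lands in an occupied pair, forcing a sum of 60.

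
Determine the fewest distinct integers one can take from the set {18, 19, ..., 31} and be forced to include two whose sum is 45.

Two chosen integers sum to 45 exactly when both halves of some pair {x, 45−x} with 18 ≤ x ≤ 45−x ≤ 27 are chosen — 5 such pairs.
The remaining 4 elements (those with no distinct partner in range) can never complete a 45-sum, so the worst case takes all of them and one from each pair: 4 + 5 = 9.
Pigeonhole: the 10th integer has to be the second member of some pair, so 9 + 1 = 10.

10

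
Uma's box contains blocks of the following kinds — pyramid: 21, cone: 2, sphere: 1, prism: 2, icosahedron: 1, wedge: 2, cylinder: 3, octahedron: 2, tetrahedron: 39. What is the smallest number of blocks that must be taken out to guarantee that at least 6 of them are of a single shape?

The 9 shapes are the holes; the blocks drawn are the pigeons.
To avoid 6 of any one shape, the worst case takes at most 5 of each shape, or every block of a shape that has fewer than 5.
That gives 5 + 2 + 1 + 2 + 1 + 2 + 3 + 2 + 5 = 23 blocks with no shape reaching 6.
The next block forces some shape to 6, so 23 + 1 = 24.

24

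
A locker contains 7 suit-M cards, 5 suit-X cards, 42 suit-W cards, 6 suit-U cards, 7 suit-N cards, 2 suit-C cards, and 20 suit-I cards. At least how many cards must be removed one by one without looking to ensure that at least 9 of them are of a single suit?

44

By pigeonhole, the 7 suits are the holes; the cards drawn are the pigeons.
To avoid 9 of any one suit, the worst case takes at most 8 of each suit, or every card of a suit that has fewer than 8.
That gives 7 + 5 + 8 + 6 + 7 + 2 + 8 = 43 cards with no suit reaching 9.
The next card forces some suit to 9, so 43 + 1 = 44.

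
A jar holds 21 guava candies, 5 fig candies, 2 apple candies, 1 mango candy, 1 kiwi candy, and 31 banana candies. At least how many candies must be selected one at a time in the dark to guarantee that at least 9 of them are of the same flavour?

An adversary could hand out at most 8 candies per flavour (4 flavours run out sooner): 8 + 5 + 2 + 1 + 1 + 8 = 25 candies and still no flavour has 9.
By pigeonhole, one more candy lands in a flavour already at 8, so 26 draws are enough and 25 are not.

26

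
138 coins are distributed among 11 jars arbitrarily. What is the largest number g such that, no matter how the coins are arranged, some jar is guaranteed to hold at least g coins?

Pigeonhole: the 11 jars are the holes and the 138 coins are the pigeons.
If every jar held at most 12 coins, the total would be at most 11 × 12 = 132, which is less than 138.
So some jar holds at least ⌈138/11⌉ = 13 coins.

13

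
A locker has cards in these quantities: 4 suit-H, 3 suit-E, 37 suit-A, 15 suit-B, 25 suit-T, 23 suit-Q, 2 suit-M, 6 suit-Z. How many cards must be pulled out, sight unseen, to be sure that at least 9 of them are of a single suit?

48

Put each drawn card into a box by suit. The largest draw with every box below 9 takes min(count, 8) from each suit; suits with fewer than 8 contribute all they have.
Σ min(cᵢ, 8) = 4 + 3 + 8 + 8 + 8 + 8 + 2 + 6 = 47.
Draw number 47 + 1 = 48 must push one box to 9.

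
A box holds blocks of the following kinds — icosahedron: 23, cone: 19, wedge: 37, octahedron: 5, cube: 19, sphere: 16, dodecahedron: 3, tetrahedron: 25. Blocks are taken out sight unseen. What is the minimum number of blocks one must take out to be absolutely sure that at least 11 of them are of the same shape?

69

Put each drawn block into a box by shape. The largest draw with every box below 11 takes min(count, 10) from each shape; shapes with fewer than 10 contribute all they have.
Σ min(cᵢ, 10) = 10 + 10 + 10 + 5 + 10 + 10 + 3 + 10 = 68.
Draw number 68 + 1 = 69 must push one box to 11.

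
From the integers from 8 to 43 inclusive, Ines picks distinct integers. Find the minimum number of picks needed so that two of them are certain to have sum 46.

Group the elements by complementary pair {x, 46−x}: {8,38}, {9,37}, {10,36}, …, giving 15 two-element pairs, the single value 23 (it cannot pair with itself since the integers are distinct), and 5 integers whose partner 46−x falls outside [8,43].
Treating each of those 21 groups as a pigeonhole, one can pick one integer per group — 21 integers — with no two summing to 46.
The 22nd integer lands in an occupied pair, forcing a sum of 46.

22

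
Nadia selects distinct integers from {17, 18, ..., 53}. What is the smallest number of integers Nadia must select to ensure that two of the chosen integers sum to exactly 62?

24

Two chosen integers sum to 62 exactly when both halves of some pair {x, 62−x} with 17 ≤ x ≤ 62−x ≤ 45 are chosen — 14 such pairs.
The remaining 9 elements (those with no distinct partner in range) can never complete a 62-sum, so the worst case takes all of them and one from each pair: 9 + 14 = 23.
The 24th integer has to be the second member of some pair, so 23 + 1 = 24.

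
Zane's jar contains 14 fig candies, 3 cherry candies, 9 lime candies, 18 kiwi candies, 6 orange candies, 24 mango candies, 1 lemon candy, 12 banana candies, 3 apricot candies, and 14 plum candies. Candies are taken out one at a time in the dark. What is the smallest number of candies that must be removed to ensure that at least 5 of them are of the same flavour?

The 10 flavours are the holes; the candies drawn are the pigeons.
To avoid 5 of any one flavour, the worst case takes at most 4 of each flavour, or every candy of a flavour that has fewer than 4.
That gives 4 + 3 + 4 + 4 + 4 + 4 + 1 + 4 + 3 + 4 = 35 candies with no flavour reaching 5.
The next candy forces some flavour to 5, so 35 + 1 = 36.

36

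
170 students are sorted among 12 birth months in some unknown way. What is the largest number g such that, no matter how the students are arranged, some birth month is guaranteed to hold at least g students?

15

The 12 birth months are the holes and the 170 students are the pigeons.
If every birth month held at most 14 students, the total would be at most 12 × 14 = 168, which is less than 170.
So some birth month holds at least ⌈170/12⌉ = 15 students.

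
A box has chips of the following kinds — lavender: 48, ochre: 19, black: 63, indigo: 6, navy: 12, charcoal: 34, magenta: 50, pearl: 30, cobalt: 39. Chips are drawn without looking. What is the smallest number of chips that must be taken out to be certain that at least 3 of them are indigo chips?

In the worst case for collecting indigo chips, every non-indigo chip comes out first.
There are 48 + 19 + 63 + 12 + 34 + 50 + 30 + 39 = 295 non-indigo chips altogether.
After those, each further chip must be indigo, so 295 + 3 = 298 draws guarantee 3 indigo chips.

298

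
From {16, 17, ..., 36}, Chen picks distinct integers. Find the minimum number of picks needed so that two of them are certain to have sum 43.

Group the elements by complementary pair {x, 43−x}: {16,27}, {17,26}, {18,25}, …, giving 6 two-element pairs and 9 integers whose partner 43−x falls outside [16,36].
Pigeonhole: treating each of those 15 groups as a pigeonhole, one can pick one integer per group — 15 integers — with no two summing to 43.
The 16th integer lands in an occupied pair, forcing a sum of 43.

16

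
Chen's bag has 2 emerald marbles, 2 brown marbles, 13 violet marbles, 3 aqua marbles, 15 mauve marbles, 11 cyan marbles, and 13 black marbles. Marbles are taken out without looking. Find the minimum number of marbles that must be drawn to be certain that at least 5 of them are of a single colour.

An adversary could hand out at most 4 marbles per colour (emerald, brown, aqua run out sooner): 2 + 2 + 4 + 3 + 4 + 4 + 4 = 23 marbles and still no colour has 5.
One more marble lands in a colour already at 4, so 24 draws are enough and 23 are not.

24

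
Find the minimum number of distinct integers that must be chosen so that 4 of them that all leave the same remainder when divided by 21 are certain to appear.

64

The 21 residue classes mod 21 are the pigeonholes.
With 63 integers one could put 3 in each residue class and have no class reach 4.
The 64th integer pushes some class to 4, so 21·3 + 1 = 64.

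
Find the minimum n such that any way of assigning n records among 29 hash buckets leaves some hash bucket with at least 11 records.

With 290 records one could put exactly 10 in each of the 29 hash buckets, and no hash bucket would reach 11.
Pigeonhole: one more record must land in a hash bucket that already has 10, giving it 11.
So 29 × 10 + 1 = 291 records are required.

291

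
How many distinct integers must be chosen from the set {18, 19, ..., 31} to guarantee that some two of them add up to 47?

9

Two chosen integers sum to 47 exactly when both halves of some pair {x, 47−x} with 18 ≤ x ≤ 47−x ≤ 29 are chosen — 6 such pairs.
The remaining 2 elements (those with no distinct partner in range) can never complete a 47-sum, so the worst case takes all of them and one from each pair: 2 + 6 = 8.
The 9th integer has to be the second member of some pair, so 8 + 1 = 9.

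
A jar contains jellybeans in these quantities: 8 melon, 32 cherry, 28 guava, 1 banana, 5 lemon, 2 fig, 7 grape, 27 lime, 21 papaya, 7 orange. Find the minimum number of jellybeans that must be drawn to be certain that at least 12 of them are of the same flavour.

Put each drawn jellybean into a box by flavour. The largest draw with every box below 12 takes min(count, 11) from each flavour; flavours with fewer than 11 contribute all they have.
Σ min(cᵢ, 11) = 8 + 11 + 11 + 1 + 5 + 2 + 7 + 11 + 11 + 7 = 74.
Draw number 74 + 1 = 75 must push one box to 12.

75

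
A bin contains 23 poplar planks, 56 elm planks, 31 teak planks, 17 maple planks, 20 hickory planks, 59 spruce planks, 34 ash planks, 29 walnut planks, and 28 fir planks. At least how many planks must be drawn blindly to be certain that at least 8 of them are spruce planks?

In the worst case for collecting spruce planks, every non-spruce plank comes out first.
There are 23 + 56 + 31 + 17 + 20 + 34 + 29 + 28 = 238 non-spruce planks altogether.
After those, each further plank must be spruce, so 238 + 8 = 246 draws guarantee 8 spruce planks.

246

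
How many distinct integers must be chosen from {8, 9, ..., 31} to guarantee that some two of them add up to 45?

A set avoiding the sum 45 can contain at most one of each pair {x, 45−x}, plus the 6 elements whose complement lies outside the range.
The integers 8, …, 22 (15 of them) are such a set: any two sum to at least 8+9 = 17 and at most 21+22 = 43 < 45.
Any 16th integer completes one of the 9 pairs, so 16 choices force a sum of 45.

16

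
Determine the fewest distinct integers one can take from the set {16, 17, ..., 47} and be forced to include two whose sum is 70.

21

Two chosen integers sum to 70 exactly when both halves of some pair {x, 70−x} with 23 ≤ x ≤ 70−x ≤ 47 are chosen — 12 such pairs.
The remaining 8 elements (those with no distinct partner in range) can never complete a 70-sum, so the worst case takes all of them and one from each pair: 8 + 12 = 20.
By the pigeonhole principle, the 21st integer has to be the second member of some pair, so 20 + 1 = 21.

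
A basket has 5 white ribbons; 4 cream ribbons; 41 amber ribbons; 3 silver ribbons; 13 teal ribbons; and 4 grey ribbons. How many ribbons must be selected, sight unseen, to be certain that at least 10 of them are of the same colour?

35

An adversary could hand out at most 9 ribbons per colour (4 colours run out sooner): 5 + 4 + 9 + 3 + 9 + 4 = 34 ribbons and still no colour has 10.
One more ribbon lands in a colour already at 9, so 35 draws are enough and 34 are not.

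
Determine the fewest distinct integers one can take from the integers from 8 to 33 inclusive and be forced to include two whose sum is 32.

19

Two chosen integers sum to 32 exactly when both halves of some pair {x, 32−x} with 8 ≤ x ≤ 32−x ≤ 24 are chosen — 8 such pairs.
The remaining 10 elements (those with no distinct partner in range) can never complete a 32-sum, so the worst case takes all of them and one from each pair: 10 + 8 = 18.
By pigeonhole, the 19th integer has to be the second member of some pair, so 18 + 1 = 19.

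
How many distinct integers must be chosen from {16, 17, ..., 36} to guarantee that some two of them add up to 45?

15

Group the elements by complementary pair {x, 45−x}: {16,29}, {17,28}, {18,27}, …, giving 7 two-element pairs and 7 integers whose partner 45−x falls outside [16,36].
By pigeonhole, treating each of those 14 groups as a pigeonhole, one can pick one integer per group — 14 integers — with no two summing to 45.
The 15th integer lands in an occupied pair, forcing a sum of 45.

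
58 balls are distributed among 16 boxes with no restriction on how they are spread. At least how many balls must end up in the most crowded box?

4

The 16 boxes are the holes and the 58 balls are the pigeons.
If every box held at most 3 balls, the total would be at most 16 × 3 = 48, which is less than 58.
So some box holds at least ⌈58/16⌉ = 4 balls.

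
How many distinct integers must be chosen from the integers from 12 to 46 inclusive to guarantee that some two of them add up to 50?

23

Group the elements by complementary pair {x, 50−x}: {12,38}, {13,37}, {14,36}, …, giving 13 two-element pairs, the single value 25 (it cannot pair with itself since the integers are distinct), and 8 integers whose partner 50−x falls outside [12,46].
Treating each of those 22 groups as a pigeonhole, one can pick one integer per group — 22 integers — with no two summing to 50.
The 23rd integer lands in an occupied pair, forcing a sum of 50.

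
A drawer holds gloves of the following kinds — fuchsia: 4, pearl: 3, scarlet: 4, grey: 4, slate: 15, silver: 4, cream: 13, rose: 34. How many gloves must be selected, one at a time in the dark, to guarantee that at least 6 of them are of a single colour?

An adversary could hand out at most 5 gloves per colour (5 colours run out sooner): 4 + 3 + 4 + 4 + 5 + 4 + 5 + 5 = 34 gloves and still no colour has 6.
By the pigeonhole principle, one more glove lands in a colour already at 5, so 35 draws are enough and 34 are not.

35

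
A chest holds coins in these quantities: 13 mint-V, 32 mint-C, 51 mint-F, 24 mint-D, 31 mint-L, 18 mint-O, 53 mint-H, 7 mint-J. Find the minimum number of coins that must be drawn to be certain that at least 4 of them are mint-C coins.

In the worst case for collecting mint-C coins, every non-mint-C coin comes out first.
There are 13 + 51 + 24 + 31 + 18 + 53 + 7 = 197 non-mint-C coins altogether.
After those, each further coin must be mint-C, so 197 + 4 = 201 draws guarantee 4 mint-C coins.

201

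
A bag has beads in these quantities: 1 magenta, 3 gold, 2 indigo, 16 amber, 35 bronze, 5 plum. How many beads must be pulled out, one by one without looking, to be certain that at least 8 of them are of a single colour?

By pigeonhole, the 6 colours are the holes; the beads drawn are the pigeons.
To avoid 8 of any one colour, the worst case takes at most 7 of each colour, or every bead of a colour that has fewer than 7.
That gives 1 + 3 + 2 + 7 + 7 + 5 = 25 beads with no colour reaching 8.
The next bead forces some colour to 8, so 25 + 1 = 26.

26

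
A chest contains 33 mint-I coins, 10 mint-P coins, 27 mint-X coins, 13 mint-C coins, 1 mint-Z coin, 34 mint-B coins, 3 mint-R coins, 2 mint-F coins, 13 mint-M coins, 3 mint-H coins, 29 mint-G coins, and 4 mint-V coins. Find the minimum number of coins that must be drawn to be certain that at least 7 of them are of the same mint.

56

An adversary could hand out at most 6 coins per mint (5 mints run out sooner): 6 + 6 + 6 + 6 + 1 + 6 + 3 + 2 + 6 + 3 + 6 + 4 = 55 coins and still no mint has 7.
One more coin lands in a mint already at 6, so 56 draws are enough and 55 are not.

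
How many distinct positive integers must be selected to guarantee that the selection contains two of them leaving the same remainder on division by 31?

The 31 residue classes mod 31 are the pigeonholes.
With 31 integers one could put 1 in each residue class and have no class reach 2.
The 32nd integer pushes some class to 2, so 31·1 + 1 = 32.

32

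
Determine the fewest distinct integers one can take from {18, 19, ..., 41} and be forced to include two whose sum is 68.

18

Group the elements by complementary pair {x, 68−x}: {27,41}, {28,40}, {29,39}, …, giving 7 two-element pairs; the single value 34 (it cannot pair with itself since the integers are distinct); and 9 integers whose partner 68−x falls outside [18,41].
By pigeonhole, treating each of those 17 groups as a pigeonhole, one can pick one integer per group — 17 integers — with no two summing to 68.
The 18th integer lands in an occupied pair, forcing a sum of 68.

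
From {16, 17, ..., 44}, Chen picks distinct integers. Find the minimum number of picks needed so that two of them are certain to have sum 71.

21

A set avoiding the sum 71 can contain at most one of each pair {x, 71−x}, plus the 11 elements whose complement lies outside the range.
The integers 16, …, 35 (20 of them) are such a set: any two sum to at least 16+17 = 33 and at most 34+35 = 69 < 71.
By the pigeonhole principle, any 21st integer completes one of the 9 pairs, so 21 choices force a sum of 71.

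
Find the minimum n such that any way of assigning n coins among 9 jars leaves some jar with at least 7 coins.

With 54 coins one could put exactly 6 in each of the 9 jars, and no jar would reach 7.
One more coin must land in a jar that already has 6, giving it 7.
So 9 × 6 + 1 = 55 coins are required.

55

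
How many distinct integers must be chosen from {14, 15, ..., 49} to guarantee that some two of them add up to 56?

23

Two chosen integers sum to 56 exactly when both halves of some pair {x, 56−x} with 14 ≤ x ≤ 56−x ≤ 42 are chosen — 14 such pairs.
The remaining 8 elements (those with no distinct partner in range) can never complete a 56-sum, so the worst case takes all of them and one from each pair: 8 + 14 = 22.
The 23rd integer has to be the second member of some pair, so 22 + 1 = 23.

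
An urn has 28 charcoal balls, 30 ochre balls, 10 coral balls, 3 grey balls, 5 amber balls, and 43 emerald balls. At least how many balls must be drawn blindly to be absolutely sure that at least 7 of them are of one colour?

By pigeonhole, put each drawn ball into a box by colour. The largest draw with every box below 7 takes min(count, 6) from each colour; colours with fewer than 6 contribute all they have.
Σ min(cᵢ, 6) = 6 + 6 + 6 + 3 + 5 + 6 = 32.
Draw number 32 + 1 = 33 must push one box to 7.

33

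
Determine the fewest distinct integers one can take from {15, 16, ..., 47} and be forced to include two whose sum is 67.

A set avoiding the sum 67 can contain at most one of each pair {x, 67−x}, plus the 5 elements whose complement lies outside the range.
The integers 15, …, 33 (19 of them) are such a set: any two sum to at least 15+16 = 31 and at most 32+33 = 65 < 67.
By the pigeonhole principle, any 20th integer completes one of the 14 pairs, so 20 choices force a sum of 67.

20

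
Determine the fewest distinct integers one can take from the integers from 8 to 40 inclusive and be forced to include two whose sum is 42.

21

Group the elements by complementary pair {x, 42−x}: {8,34}, {9,33}, {10,32}, …, giving 13 two-element pairs, the single value 21 (it cannot pair with itself since the integers are distinct), and 6 integers whose partner 42−x falls outside [8,40].
Treating each of those 20 groups as a pigeonhole, one can pick one integer per group — 20 integers — with no two summing to 42.
The 21st integer lands in an occupied pair, forcing a sum of 42.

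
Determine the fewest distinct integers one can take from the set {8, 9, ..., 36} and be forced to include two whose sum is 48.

18

A set avoiding the sum 48 can contain at most one of each pair {x, 48−x}, plus the 5 elements whose complement lies outside the range or equal to its own complement.
The integers 8, …, 24 (17 of them) are such a set: any two sum to at least 8+9 = 17 and at most 23+24 = 47 < 48.
By the pigeonhole principle, any 18th integer completes one of the 12 pairs, so 18 choices force a sum of 48.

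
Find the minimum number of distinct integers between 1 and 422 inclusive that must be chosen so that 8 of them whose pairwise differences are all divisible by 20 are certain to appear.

141

Integers whose pairwise differences are multiples of 20 are exactly those sharing a remainder mod 20. By pigeonhole, the 20 residue classes mod 20 are the pigeonholes.
With 140 integers one could put 7 in each residue class and have no class reach 8.
The 141st integer pushes some class to 8, so 20·7 + 1 = 141.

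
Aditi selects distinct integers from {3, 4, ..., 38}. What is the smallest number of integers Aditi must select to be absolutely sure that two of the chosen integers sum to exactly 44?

A set avoiding the sum 44 can contain at most one of each pair {x, 44−x}, plus the 4 elements whose complement lies outside the range or equal to its own complement.
The integers 3, …, 22 (20 of them) are such a set: any two sum to at least 3+4 = 7 and at most 21+22 = 43 < 44.
By the pigeonhole principle, any 21st integer completes one of the 16 pairs, so 21 choices force a sum of 44.

21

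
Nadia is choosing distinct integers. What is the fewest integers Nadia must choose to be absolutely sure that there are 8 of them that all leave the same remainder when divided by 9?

By the pigeonhole principle, the 9 residue classes mod 9 are the pigeonholes.
With 63 integers one could put 7 in each residue class and have no class reach 8.
The 64th integer pushes some class to 8, so 9·7 + 1 = 64.

64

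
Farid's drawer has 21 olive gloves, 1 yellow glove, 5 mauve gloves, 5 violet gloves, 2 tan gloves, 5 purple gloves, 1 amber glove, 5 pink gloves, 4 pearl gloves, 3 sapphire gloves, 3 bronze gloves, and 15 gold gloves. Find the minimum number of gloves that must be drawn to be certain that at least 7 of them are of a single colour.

By pigeonhole, the 12 colours are the holes; the gloves drawn are the pigeons.
To avoid 7 of any one colour, the worst case takes at most 6 of each colour, or every glove of a colour that has fewer than 6.
That gives 6 + 1 + 5 + 5 + 2 + 5 + 1 + 5 + 4 + 3 + 3 + 6 = 46 gloves with no colour reaching 7.
The next glove forces some colour to 7, so 46 + 1 = 47.

47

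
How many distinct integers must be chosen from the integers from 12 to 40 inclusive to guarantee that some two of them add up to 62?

Two chosen integers sum to 62 exactly when both halves of some pair {x, 62−x} with 22 ≤ x ≤ 62−x ≤ 40 are chosen — 9 such pairs.
The remaining 11 elements (those with no distinct partner in range) can never complete a 62-sum, so the worst case takes all of them and one from each pair: 11 + 9 = 20.
Pigeonhole: the 21st integer has to be the second member of some pair, so 20 + 1 = 21.

21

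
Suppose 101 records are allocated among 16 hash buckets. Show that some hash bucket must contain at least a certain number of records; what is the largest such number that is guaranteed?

The 16 hash buckets are the holes and the 101 records are the pigeons.
If every hash bucket held at most 6 records, the total would be at most 16 × 6 = 96, which is less than 101.
So some hash bucket holds at least ⌈101/16⌉ = 7 records.

7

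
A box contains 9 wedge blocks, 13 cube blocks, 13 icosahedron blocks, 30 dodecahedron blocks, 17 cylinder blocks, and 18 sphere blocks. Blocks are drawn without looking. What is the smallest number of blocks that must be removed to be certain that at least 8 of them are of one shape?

The 6 shapes are the holes; the blocks drawn are the pigeons.
To avoid 8 of any one shape, the worst case takes at most 7 of each shape.
That gives 7 + 7 + 7 + 7 + 7 + 7 = 42 blocks with no shape reaching 8.
The next block forces some shape to 8, so 42 + 1 = 43.

43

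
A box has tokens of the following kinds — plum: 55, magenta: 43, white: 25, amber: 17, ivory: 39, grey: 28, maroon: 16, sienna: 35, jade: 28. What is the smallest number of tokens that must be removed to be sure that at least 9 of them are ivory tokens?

256

In the worst case for collecting ivory tokens, every non-ivory token comes out first.
There are 55 + 43 + 25 + 17 + 28 + 16 + 35 + 28 = 247 non-ivory tokens altogether.
After those, each further token must be ivory, so 247 + 9 = 256 draws guarantee 9 ivory tokens.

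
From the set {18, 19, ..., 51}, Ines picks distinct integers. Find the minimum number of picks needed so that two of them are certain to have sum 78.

23

Group the elements by complementary pair {x, 78−x}: {27,51}, {28,50}, {29,49}, …, giving 12 two-element pairs; the single value 39 (it cannot pair with itself since the integers are distinct); and 9 integers whose partner 78−x falls outside [18,51].
Treating each of those 22 groups as a pigeonhole, one can pick one integer per group — 22 integers — with no two summing to 78.
The 23rd integer lands in an occupied pair, forcing a sum of 78.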